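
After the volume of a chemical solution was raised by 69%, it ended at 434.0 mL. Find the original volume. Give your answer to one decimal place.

256.8 mL

The overall multiplier applied was 1.69.
So the original volume was 434.0 ÷ 1.69 ≈ 256.8 mL.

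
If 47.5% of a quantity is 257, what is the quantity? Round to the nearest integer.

541

257 ÷ 0.475 ≈ 541.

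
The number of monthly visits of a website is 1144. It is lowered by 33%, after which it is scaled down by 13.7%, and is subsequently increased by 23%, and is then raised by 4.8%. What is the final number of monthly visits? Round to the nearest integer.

853

Each change multiplies by a factor: 0.67 × 0.863 × 1.23 × 1.048 = 0.7453358184.
1144 × 0.7453358184 = 852.6641762496 ≈ 853.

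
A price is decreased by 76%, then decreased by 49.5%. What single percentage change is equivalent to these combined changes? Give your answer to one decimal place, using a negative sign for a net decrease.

-87.9%

A 76% decrease multiplies by 0.24.
Then a 49.5% decrease: 0.24 × 0.505 = 0.1212.
Overall factor 0.1212, i.e. -87.9%.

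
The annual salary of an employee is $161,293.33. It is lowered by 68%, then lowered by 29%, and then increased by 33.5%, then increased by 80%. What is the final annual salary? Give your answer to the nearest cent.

Apply the 68% decrease: $161,293.33 × 0.32 = $51613.8656.
29% decrease: $51613.8656 × 0.71 = $36645.844576.
Apply the 33.5% increase: $36645.844576 × 1.335 = $48922.20250896.
After the 80% increase: $48922.20250896 × 1.8 = $88059.964516128 ≈ $88,059.96.

$88,059.96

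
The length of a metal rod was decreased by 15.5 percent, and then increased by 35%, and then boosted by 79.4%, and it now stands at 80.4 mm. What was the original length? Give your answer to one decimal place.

39.3 mm

The overall multiplier applied was 0.845 × 1.35 × 1.794 = 2.0465055.
So the original length was 80.4 ÷ 2.0465055 ≈ 39.3 mm.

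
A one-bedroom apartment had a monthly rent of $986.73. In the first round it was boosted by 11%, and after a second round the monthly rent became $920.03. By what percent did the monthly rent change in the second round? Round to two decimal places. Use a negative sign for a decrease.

After the first round: $986.73 × 1.11 = $1095.2703.
Second-round multiplier: $920.03 ÷ $1095.2703 ≈ 0.840003.
That is a change of -16.00%.

-16.00%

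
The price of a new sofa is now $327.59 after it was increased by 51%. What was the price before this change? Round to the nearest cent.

$216.95

The overall multiplier applied was 1.51.
So the original price was $327.59 ÷ 1.51 ≈ $216.95.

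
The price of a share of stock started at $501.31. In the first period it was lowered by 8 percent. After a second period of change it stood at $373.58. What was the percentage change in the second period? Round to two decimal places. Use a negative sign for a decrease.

After the first period: $501.31 × 0.92 = $461.2052.
Second-period multiplier: $373.58 ÷ $461.2052 ≈ 0.810008.
That is a change of -19.00%.

-19.00%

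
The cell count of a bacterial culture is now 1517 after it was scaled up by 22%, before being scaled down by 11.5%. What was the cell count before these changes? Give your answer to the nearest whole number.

The overall multiplier applied was 1.22 × 0.885 = 1.0797.
So the original cell count was 1517 ÷ 1.0797 ≈ 1405.

1405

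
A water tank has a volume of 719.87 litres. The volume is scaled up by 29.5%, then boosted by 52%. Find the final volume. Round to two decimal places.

1416.99 litres

After the 29.5% increase: 719.87 × 1.295 = 932.23165.
52% increase: 932.23165 × 1.52 = 1416.992108 ≈ 1416.99.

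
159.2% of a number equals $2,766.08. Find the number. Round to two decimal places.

$2,766.08 ÷ 1.592 ≈ $1,737.49.

$1,737.49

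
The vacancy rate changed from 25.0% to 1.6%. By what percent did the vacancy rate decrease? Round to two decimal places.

The change is 1.6 − 25.0 = -23.4 percentage points.
Relative to the original 25.0%, that is -23.4 ÷ 25.0 = -93.60%.
So the vacancy rate fell by 93.60%.

93.60%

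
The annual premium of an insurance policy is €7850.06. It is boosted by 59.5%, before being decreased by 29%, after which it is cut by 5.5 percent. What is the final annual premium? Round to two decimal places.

€8400.86

After the 59.5% increase: €7850.06 × 1.595 = €12520.8457.
Apply the 29% decrease: €12520.8457 × 0.71 = €8889.800447.
After the 5.5% decrease: €8889.800447 × 0.945 = €8400.861422415 ≈ €8400.86.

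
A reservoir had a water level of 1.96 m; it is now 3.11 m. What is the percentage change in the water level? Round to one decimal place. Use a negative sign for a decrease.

58.7%

Change: 3.11 − 1.96 = 1.15.
Relative to the original: 1.15 ÷ 1.96 ≈ 58.7%.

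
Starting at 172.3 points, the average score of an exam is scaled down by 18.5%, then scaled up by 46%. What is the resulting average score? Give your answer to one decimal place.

205.0 points

Each change multiplies by a factor: 0.815 × 1.46 = 1.1899.
172.3 × 1.1899 = 205.01977 ≈ 205.0.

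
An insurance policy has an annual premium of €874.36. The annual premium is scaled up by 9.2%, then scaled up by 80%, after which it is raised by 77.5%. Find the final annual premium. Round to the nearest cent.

€3050.59

Each change multiplies by a factor: 1.092 × 1.8 × 1.775 = 3.48894.
€874.36 × 3.48894 = €3050.5895784 ≈ €3050.59.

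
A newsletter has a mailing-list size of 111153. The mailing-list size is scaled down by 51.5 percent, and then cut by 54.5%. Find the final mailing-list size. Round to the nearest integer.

51.5% decrease: 111153 × 0.485 = 53909.205.
Apply the 54.5% decrease: 53909.205 × 0.455 = 24528.688275 ≈ 24529.

24529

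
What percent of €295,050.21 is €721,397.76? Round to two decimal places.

€721,397.76 ÷ €295,050.21 ≈ 244.50%.

244.50%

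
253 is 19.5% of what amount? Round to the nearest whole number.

253 ÷ 0.195 ≈ 1,297.

1,297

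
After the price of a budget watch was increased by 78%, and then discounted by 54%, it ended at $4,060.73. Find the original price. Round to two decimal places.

The overall multiplier applied was 1.78 × 0.46 = 0.8188.
So the original price was $4,060.73 ÷ 0.8188 ≈ $4,959.37.

$4,959.37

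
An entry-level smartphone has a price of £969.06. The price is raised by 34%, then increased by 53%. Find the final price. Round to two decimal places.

Apply the 34% increase: £969.06 × 1.34 = £1298.5404.
53% increase: £1298.5404 × 1.53 = £1986.766812 ≈ £1986.77.

£1986.77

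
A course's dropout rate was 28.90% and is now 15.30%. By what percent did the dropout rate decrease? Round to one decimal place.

The change is 15.30 − 28.90 = -13.60 percentage points.
Relative to the original 28.90%, that is -13.60 ÷ 28.90 ≈ -47.1%.
So the dropout rate fell by 47.1%.

47.1%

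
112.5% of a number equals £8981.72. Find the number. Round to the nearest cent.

£7983.75

£8981.72 ÷ 1.125 ≈ £7983.75.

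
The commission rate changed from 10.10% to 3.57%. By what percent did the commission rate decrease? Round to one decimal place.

64.7%

The change is 3.57 − 10.10 = -6.53 percentage points.
Relative to the original 10.10%, that is -6.53 ÷ 10.10 ≈ -64.7%.
So the commission rate fell by 64.7%.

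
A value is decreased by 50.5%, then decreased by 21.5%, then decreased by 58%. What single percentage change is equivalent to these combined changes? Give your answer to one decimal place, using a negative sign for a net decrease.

A 50.5% decrease multiplies by 0.495.
Then a 21.5% decrease: 0.495 × 0.785 = 0.388575.
Then a 58% decrease: 0.388575 × 0.42 = 0.1632015.
Overall factor 0.1632015, i.e. -83.7%.

-83.7%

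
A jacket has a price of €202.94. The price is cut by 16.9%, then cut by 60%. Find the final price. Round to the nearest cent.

After the 16.9% decrease: €202.94 × 0.831 = €168.64314.
60% decrease: €168.64314 × 0.4 = €67.457256 ≈ €67.46.

€67.46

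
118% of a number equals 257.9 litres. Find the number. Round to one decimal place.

257.9 litres ÷ 1.18 ≈ 218.6 litres.

218.6 litres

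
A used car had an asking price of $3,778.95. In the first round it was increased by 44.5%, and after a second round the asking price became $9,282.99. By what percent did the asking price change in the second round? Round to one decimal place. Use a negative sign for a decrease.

After the first round: $3,778.95 × 1.445 = $5460.58275.
Second-round multiplier: $9,282.99 ÷ $5460.58275 ≈ 1.7.
That is a change of 70.0%.

70.0%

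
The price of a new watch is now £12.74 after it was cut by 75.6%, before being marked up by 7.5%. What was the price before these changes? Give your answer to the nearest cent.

£48.57

The overall multiplier applied was 0.244 × 1.075 = 0.2623.
So the original price was £12.74 ÷ 0.2623 ≈ £48.57.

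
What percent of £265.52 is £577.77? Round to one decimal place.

217.6%

£577.77 ÷ £265.52 ≈ 217.6%.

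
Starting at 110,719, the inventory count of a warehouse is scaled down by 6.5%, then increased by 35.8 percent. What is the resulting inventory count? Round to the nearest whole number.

Each change multiplies by a factor: 0.935 × 1.358 = 1.26973.
110,719 × 1.26973 = 140583.23587 ≈ 140,583.

140,583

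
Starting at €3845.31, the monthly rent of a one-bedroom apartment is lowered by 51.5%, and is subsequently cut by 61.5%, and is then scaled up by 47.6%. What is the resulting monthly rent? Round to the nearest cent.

Each change multiplies by a factor: 0.485 × 0.385 × 1.476 = 0.2756061.
€3845.31 × 0.2756061 = €1059.790892391 ≈ €1059.79.

€1059.79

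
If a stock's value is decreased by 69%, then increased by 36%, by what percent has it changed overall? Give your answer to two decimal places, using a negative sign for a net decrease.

The combined multiplier is 0.31 × 1.36 = 0.4216.
That corresponds to a decrease of 57.84%.

-57.84%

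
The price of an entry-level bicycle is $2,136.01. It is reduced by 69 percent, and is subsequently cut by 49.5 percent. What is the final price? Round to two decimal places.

$334.39

After the 69% decrease: $2,136.01 × 0.31 = $662.1631.
Apply the 49.5% decrease: $662.1631 × 0.505 = $334.3923655 ≈ $334.39.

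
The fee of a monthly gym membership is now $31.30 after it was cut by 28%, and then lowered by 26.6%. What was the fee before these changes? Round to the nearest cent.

Undoing the 26.6% decrease: $31.30 ÷ 0.734 ≈ $42.643052.
Undoing the 28% decrease: $42.643052 ÷ 0.72 ≈ $59.23.

$59.23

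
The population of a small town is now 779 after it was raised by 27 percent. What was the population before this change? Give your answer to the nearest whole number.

The overall multiplier applied was 1.27.
So the original population was 779 ÷ 1.27 ≈ 613.

613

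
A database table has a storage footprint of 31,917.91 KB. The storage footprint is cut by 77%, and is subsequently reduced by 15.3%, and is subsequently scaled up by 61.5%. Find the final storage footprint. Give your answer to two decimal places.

10,041.95 KB

77% decrease: 31,917.91 × 0.23 = 7341.1193.
15.3% decrease: 7341.1193 × 0.847 = 6217.9280471.
Apply the 61.5% increase: 6217.9280471 × 1.615 = 10041.9537960665 ≈ 10,041.95.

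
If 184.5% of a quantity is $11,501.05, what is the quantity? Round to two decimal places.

$6,233.63

$11,501.05 ÷ 1.845 ≈ $6,233.63.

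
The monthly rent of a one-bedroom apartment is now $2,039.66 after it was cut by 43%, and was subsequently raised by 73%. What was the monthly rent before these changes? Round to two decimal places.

$2,068.41

The overall multiplier applied was 0.57 × 1.73 = 0.9861.
So the original monthly rent was $2,039.66 ÷ 0.9861 ≈ $2,068.41.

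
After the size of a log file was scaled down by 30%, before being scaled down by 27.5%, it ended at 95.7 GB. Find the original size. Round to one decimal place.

188.6 GB

The overall multiplier applied was 0.7 × 0.725 = 0.5075.
So the original size was 95.7 ÷ 0.5075 ≈ 188.6 GB.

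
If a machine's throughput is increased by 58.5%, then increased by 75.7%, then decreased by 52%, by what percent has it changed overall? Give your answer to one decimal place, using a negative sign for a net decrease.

A 58.5% increase multiplies by 1.585.
Then a 75.7% increase: 1.585 × 1.757 = 2.784845.
Then a 52% decrease: 2.784845 × 0.48 = 1.3367256.
Overall factor 1.3367256, i.e. 33.7%.

33.7%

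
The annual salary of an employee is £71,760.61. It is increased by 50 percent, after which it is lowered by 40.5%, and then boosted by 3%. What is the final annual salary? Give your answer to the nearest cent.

£65,967.73

Apply the 50% increase: £71,760.61 × 1.5 = £107640.915.
Apply the 40.5% decrease: £107640.915 × 0.595 = £64046.344425.
Apply the 3% increase: £64046.344425 × 1.03 = £65967.73475775 ≈ £65,967.73.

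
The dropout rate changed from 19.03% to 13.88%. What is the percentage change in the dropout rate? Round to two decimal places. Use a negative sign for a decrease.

The change is 13.88 − 19.03 = -5.15 percentage points.
Relative to the original 19.03%, that is -5.15 ÷ 19.03 ≈ -27.06%.

-27.06%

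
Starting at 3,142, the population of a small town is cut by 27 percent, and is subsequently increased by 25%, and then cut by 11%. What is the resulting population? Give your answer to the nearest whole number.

2,552

27% decrease: 3,142 × 0.73 = 2293.66.
After the 25% increase: 2293.66 × 1.25 = 2867.075.
Apply the 11% decrease: 2867.075 × 0.89 = 2551.69675 ≈ 2,552.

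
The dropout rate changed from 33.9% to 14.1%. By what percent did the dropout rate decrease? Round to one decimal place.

58.4%

The change is 14.1 − 33.9 = -19.8 percentage points.
Relative to the original 33.9%, that is -19.8 ÷ 33.9 ≈ -58.4%.
So the dropout rate fell by 58.4%.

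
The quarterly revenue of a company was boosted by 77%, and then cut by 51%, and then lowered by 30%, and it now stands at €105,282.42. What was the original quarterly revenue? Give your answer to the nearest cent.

€173,415.72

Undoing the 30% decrease: €105,282.42 ÷ 0.7 ≈ €150403.457143.
Undoing the 51% decrease: €150403.457143 ÷ 0.49 ≈ €306945.830904.
Undoing the 77% increase: €306945.830904 ÷ 1.77 ≈ €173,415.72.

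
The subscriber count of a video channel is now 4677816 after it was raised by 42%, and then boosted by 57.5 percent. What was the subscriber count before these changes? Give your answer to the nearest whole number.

Undoing the 57.5% increase: 4677816 ÷ 1.575 ≈ 2970041.904762.
Undoing the 42% increase: 2970041.904762 ÷ 1.42 ≈ 2091579.

2091579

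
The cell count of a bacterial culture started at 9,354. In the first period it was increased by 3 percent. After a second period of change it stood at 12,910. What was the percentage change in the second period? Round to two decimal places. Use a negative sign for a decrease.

After the first period: 9,354 × 1.03 = 9634.62.
Second-period multiplier: 12,910 ÷ 9634.62 ≈ 1.339959.
That is a change of 34.00%.

34.00%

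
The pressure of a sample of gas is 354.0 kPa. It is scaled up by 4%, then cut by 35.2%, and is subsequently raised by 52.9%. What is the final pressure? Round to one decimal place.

364.8 kPa

4% increase: 354.0 × 1.04 = 368.16.
35.2% decrease: 368.16 × 0.648 = 238.56768.
After the 52.9% increase: 238.56768 × 1.529 = 364.76998272 ≈ 364.8.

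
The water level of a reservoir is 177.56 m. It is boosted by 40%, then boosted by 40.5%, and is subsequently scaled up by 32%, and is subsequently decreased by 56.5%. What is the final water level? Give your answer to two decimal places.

200.55 m

Apply the 40% increase: 177.56 × 1.4 = 248.584.
Apply the 40.5% increase: 248.584 × 1.405 = 349.26052.
Apply the 32% increase: 349.26052 × 1.32 = 461.0238864.
56.5% decrease: 461.0238864 × 0.435 = 200.545390584 ≈ 200.55.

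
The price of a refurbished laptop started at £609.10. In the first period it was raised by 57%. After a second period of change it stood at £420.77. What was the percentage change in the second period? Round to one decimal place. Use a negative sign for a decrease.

-56.0%

After the first period: £609.10 × 1.57 = £956.287.
Second-period multiplier: £420.77 ÷ £956.287 ≈ 0.44.
That is a change of -56.0%.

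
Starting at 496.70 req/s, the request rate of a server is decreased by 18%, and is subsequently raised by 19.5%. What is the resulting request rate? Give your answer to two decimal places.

486.72 req/s

Each change multiplies by a factor: 0.82 × 1.195 = 0.9799.
496.70 × 0.9799 = 486.71633 ≈ 486.72.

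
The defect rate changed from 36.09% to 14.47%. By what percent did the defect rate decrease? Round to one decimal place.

The change is 14.47 − 36.09 = -21.62 percentage points.
Relative to the original 36.09%, that is -21.62 ÷ 36.09 ≈ -59.9%.
So the defect rate fell by 59.9%.

59.9%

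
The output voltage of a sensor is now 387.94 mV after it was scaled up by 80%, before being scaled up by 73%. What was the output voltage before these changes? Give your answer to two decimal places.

124.58 mV

Undoing the 73% increase: 387.94 ÷ 1.73 ≈ 224.242775.
Undoing the 80% increase: 224.242775 ÷ 1.8 ≈ 124.58 mV.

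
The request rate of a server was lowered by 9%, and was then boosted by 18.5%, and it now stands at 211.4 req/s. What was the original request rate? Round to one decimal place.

196.0 req/s

Undoing the 18.5% increase: 211.4 ÷ 1.185 ≈ 178.396624.
Undoing the 9% decrease: 178.396624 ÷ 0.91 ≈ 196.0 req/s.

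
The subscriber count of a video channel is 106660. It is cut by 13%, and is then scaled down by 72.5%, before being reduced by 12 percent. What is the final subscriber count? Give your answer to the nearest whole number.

Each change multiplies by a factor: 0.87 × 0.275 × 0.88 = 0.21054.
106660 × 0.21054 = 22456.1964 ≈ 22456.

22456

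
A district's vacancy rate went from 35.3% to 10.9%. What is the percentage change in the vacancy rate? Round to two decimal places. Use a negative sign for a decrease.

-69.12%

The change is 10.9 − 35.3 = -24.4 percentage points.
Relative to the original 35.3%, that is -24.4 ÷ 35.3 ≈ -69.12%.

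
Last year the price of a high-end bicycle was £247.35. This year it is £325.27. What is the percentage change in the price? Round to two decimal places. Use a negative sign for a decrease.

31.50%

Change: £325.27 − £247.35 = £77.92.
Relative to the original: £77.92 ÷ £247.35 ≈ 31.50%.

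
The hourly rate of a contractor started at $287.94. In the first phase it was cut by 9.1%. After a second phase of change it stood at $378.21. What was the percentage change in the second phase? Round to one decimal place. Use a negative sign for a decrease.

After the first phase: $287.94 × 0.909 = $261.73746.
Second-phase multiplier: $378.21 ÷ $261.73746 ≈ 1.445.
That is a change of 44.5%.

44.5%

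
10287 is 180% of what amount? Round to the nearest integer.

10287 ÷ 1.8 = 5715.

5715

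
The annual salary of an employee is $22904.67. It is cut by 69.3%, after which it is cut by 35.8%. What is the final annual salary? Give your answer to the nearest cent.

$4514.37

Each change multiplies by a factor: 0.307 × 0.642 = 0.197094.
$22904.67 × 0.197094 = $4514.37302898 ≈ $4514.37.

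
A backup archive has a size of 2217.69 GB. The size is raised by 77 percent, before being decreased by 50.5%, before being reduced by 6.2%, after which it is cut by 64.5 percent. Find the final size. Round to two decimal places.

647.01 GB

After the 77% increase: 2217.69 × 1.77 = 3925.3113.
Apply the 50.5% decrease: 3925.3113 × 0.495 = 1943.0290935.
Apply the 6.2% decrease: 1943.0290935 × 0.938 = 1822.561289703.
64.5% decrease: 1822.561289703 × 0.355 = 647.009257844565 ≈ 647.01.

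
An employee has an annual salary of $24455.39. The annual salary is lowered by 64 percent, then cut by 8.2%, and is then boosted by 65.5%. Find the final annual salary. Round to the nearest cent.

Each change multiplies by a factor: 0.36 × 0.918 × 1.655 = 0.5469444.
$24455.39 × 0.5469444 = $13375.738610316 ≈ $13375.74.

$13375.74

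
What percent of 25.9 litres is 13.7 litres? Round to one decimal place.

52.9%

13.7 litres ÷ 25.9 litres ≈ 52.9%.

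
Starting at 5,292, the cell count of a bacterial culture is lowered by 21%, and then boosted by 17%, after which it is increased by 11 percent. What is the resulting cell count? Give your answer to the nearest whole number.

5,429

Each change multiplies by a factor: 0.79 × 1.17 × 1.11 = 1.025973.
5,292 × 1.025973 = 5429.449116 ≈ 5,429.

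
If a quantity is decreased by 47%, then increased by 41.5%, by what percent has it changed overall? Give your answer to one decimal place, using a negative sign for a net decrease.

-25.0%

A 47% decrease multiplies by 0.53.
Then a 41.5% increase: 0.53 × 1.415 = 0.74995.
Overall factor 0.74995, i.e. -25.0%.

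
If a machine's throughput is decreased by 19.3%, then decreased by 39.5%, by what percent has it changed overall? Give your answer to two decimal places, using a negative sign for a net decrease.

-51.18%

The combined multiplier is 0.807 × 0.605 = 0.488235.
That corresponds to a decrease of 51.18%.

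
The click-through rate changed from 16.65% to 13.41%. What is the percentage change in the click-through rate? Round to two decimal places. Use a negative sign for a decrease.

-19.46%

The change is 13.41 − 16.65 = -3.24 percentage points.
Relative to the original 16.65%, that is -3.24 ÷ 16.65 ≈ -19.46%.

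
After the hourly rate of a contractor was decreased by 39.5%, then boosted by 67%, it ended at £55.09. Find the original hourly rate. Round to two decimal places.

Undoing the 67% increase: £55.09 ÷ 1.67 ≈ £32.988024.
Undoing the 39.5% decrease: £32.988024 ÷ 0.605 ≈ £54.53.

£54.53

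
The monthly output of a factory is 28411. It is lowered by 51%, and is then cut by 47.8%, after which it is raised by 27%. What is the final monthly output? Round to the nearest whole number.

Each change multiplies by a factor: 0.49 × 0.522 × 1.27 = 0.3248406.
28411 × 0.3248406 = 9229.0462866 ≈ 9229.

9229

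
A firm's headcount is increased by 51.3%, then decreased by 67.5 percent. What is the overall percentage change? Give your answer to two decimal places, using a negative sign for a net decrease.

-50.83%

The combined multiplier is 1.513 × 0.325 = 0.491725.
That corresponds to a decrease of 50.83%.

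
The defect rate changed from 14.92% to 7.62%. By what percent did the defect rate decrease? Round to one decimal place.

48.9%

The change is 7.62 − 14.92 = -7.30 percentage points.
Relative to the original 14.92%, that is -7.30 ÷ 14.92 ≈ -48.9%.
So the defect rate fell by 48.9%.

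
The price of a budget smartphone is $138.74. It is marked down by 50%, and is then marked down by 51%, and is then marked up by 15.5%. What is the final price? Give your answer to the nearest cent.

$39.26

Each change multiplies by a factor: 0.5 × 0.49 × 1.155 = 0.282975.
$138.74 × 0.282975 = $39.2599515 ≈ $39.26.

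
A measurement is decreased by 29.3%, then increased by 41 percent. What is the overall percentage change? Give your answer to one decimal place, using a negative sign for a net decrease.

A 29.3% decrease multiplies by 0.707.
Then a 41% increase: 0.707 × 1.41 = 0.99687.
Overall factor 0.99687, i.e. -0.3%.

-0.3%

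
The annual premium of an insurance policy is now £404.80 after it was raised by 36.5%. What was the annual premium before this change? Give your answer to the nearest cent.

£296.56

The overall multiplier applied was 1.365.
So the original annual premium was £404.80 ÷ 1.365 ≈ £296.56.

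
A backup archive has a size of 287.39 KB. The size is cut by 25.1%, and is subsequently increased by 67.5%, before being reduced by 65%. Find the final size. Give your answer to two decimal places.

Each change multiplies by a factor: 0.749 × 1.675 × 0.35 = 0.43910125.
287.39 × 0.43910125 = 126.1933082375 ≈ 126.19.

126.19 KB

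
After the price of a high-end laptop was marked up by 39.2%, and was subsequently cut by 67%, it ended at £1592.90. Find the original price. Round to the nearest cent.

Undoing the 67% decrease: £1592.90 ÷ 0.33 ≈ £4826.969697.
Undoing the 39.2% increase: £4826.969697 ÷ 1.392 ≈ £3467.65.

£3467.65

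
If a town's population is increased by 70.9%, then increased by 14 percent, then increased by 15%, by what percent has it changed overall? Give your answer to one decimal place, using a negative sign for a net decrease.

A 70.9% increase multiplies by 1.709.
Then a 14% increase: 1.709 × 1.14 = 1.94826.
Then a 15% increase: 1.94826 × 1.15 = 2.240499.
Overall factor 2.240499, i.e. 124.0%.

124.0%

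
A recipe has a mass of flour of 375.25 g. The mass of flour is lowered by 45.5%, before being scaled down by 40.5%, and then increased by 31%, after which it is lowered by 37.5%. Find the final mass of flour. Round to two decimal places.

99.63 g

Apply the 45.5% decrease: 375.25 × 0.545 = 204.51125.
After the 40.5% decrease: 204.51125 × 0.595 = 121.68419375.
Apply the 31% increase: 121.68419375 × 1.31 = 159.4062938125.
37.5% decrease: 159.4062938125 × 0.625 = 99.6289336328125 ≈ 99.63.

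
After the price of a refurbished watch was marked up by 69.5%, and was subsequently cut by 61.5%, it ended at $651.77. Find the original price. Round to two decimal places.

The overall multiplier applied was 1.695 × 0.385 = 0.652575.
So the original price was $651.77 ÷ 0.652575 ≈ $998.77.

$998.77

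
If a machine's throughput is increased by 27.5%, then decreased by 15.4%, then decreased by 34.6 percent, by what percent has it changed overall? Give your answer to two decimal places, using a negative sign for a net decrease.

A 27.5% increase multiplies by 1.275.
Then a 15.4% decrease: 1.275 × 0.846 = 1.07865.
Then a 34.6% decrease: 1.07865 × 0.654 = 0.7054371.
Overall factor 0.7054371, i.e. -29.46%.

-29.46%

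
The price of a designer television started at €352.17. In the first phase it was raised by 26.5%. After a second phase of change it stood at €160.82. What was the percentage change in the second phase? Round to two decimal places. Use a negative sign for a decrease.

After the first phase: €352.17 × 1.265 = €445.49505.
Second-phase multiplier: €160.82 ÷ €445.49505 ≈ 0.360992.
That is a change of -63.90%.

-63.90%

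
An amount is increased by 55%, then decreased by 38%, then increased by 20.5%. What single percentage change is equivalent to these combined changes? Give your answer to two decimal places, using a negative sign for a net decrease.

15.80%

A 55% increase multiplies by 1.55.
Then a 38% decrease: 1.55 × 0.62 = 0.961.
Then a 20.5% increase: 0.961 × 1.205 = 1.158005.
Overall factor 1.158005, i.e. 15.80%.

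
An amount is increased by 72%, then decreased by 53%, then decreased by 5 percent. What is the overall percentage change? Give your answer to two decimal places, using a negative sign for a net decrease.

The combined multiplier is 1.72 × 0.47 × 0.95 = 0.76798.
That corresponds to a decrease of 23.20%.

-23.20%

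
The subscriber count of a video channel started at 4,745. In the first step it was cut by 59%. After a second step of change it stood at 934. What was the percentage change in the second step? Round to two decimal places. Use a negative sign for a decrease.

After the first step: 4,745 × 0.41 = 1945.45.
Second-step multiplier: 934 ÷ 1945.45 ≈ 0.480095.
That is a change of -51.99%.

-51.99%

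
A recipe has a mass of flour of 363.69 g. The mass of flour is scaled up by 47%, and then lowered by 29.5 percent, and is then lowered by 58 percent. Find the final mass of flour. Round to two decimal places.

47% increase: 363.69 × 1.47 = 534.6243.
After the 29.5% decrease: 534.6243 × 0.705 = 376.9101315.
58% decrease: 376.9101315 × 0.42 = 158.30225523 ≈ 158.30.

158.30 g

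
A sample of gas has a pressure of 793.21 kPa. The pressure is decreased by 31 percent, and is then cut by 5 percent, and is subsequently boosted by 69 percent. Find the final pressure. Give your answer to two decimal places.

878.71 kPa

After the 31% decrease: 793.21 × 0.69 = 547.3149.
5% decrease: 547.3149 × 0.95 = 519.949155.
After the 69% increase: 519.949155 × 1.69 = 878.71407195 ≈ 878.71.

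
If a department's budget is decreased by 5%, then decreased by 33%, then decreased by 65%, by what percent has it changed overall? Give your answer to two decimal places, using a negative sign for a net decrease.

The combined multiplier is 0.95 × 0.67 × 0.35 = 0.222775.
That corresponds to a decrease of 77.72%.

-77.72%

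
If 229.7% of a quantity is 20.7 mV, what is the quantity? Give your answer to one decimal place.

20.7 mV ÷ 2.297 ≈ 9.0 mV.

9.0 mV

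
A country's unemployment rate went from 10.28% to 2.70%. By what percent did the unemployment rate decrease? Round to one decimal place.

The change is 2.70 − 10.28 = -7.58 percentage points.
Relative to the original 10.28%, that is -7.58 ÷ 10.28 ≈ -73.7%.
So the unemployment rate fell by 73.7%.

73.7%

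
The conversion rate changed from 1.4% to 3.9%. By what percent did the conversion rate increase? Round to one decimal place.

The change is 3.9 − 1.4 = 2.5 percentage points.
Relative to the original 1.4%, that is 2.5 ÷ 1.4 ≈ 178.6%.
So the conversion rate rose by 178.6%.

178.6%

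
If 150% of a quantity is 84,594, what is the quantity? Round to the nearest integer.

56,396

84,594 ÷ 1.5 = 56,396.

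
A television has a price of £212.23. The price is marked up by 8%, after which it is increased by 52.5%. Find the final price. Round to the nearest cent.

£349.54

Each change multiplies by a factor: 1.08 × 1.525 = 1.647.
£212.23 × 1.647 = £349.54281 ≈ £349.54.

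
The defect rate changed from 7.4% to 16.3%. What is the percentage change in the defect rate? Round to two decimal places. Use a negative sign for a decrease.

120.27%

The change is 16.3 − 7.4 = 8.9 percentage points.
Relative to the original 7.4%, that is 8.9 ÷ 7.4 ≈ 120.27%.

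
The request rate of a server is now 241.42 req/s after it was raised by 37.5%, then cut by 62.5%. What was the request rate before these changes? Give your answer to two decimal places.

468.21 req/s

The overall multiplier applied was 1.375 × 0.375 = 0.515625.
So the original request rate was 241.42 ÷ 0.515625 ≈ 468.21 req/s.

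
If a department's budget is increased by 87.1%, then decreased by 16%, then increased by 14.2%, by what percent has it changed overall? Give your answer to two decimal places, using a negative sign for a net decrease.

79.48%

An 87.1% increase multiplies by 1.871.
Then a 16% decrease: 1.871 × 0.84 = 1.57164.
Then a 14.2% increase: 1.57164 × 1.142 = 1.79481288.
Overall factor 1.79481288, i.e. 79.48%.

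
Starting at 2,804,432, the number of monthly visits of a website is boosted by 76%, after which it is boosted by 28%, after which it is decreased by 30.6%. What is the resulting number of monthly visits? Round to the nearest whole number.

4,384,570

Each change multiplies by a factor: 1.76 × 1.28 × 0.694 = 1.5634432.
2,804,432 × 1.5634432 = 4384570.1402624 ≈ 4,384,570.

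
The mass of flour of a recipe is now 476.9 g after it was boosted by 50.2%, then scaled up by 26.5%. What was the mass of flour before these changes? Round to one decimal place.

Undoing the 26.5% increase: 476.9 ÷ 1.265 ≈ 376.996047.
Undoing the 50.2% increase: 376.996047 ÷ 1.502 ≈ 251.0 g.

251.0 g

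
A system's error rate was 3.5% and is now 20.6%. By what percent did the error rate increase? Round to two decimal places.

488.57%

The change is 20.6 − 3.5 = 17.1 percentage points.
Relative to the original 3.5%, that is 17.1 ÷ 3.5 ≈ 488.57%.
So the error rate rose by 488.57%.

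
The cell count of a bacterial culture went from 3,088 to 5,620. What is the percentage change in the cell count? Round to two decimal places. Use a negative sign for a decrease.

Change: 5,620 − 3,088 = 2,532.
Relative to the original: 2,532 ÷ 3,088 ≈ 81.99%.

81.99%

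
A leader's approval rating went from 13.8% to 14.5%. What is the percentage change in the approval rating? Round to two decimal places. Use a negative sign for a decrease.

The change is 14.5 − 13.8 = 0.7 percentage points.
Relative to the original 13.8%, that is 0.7 ÷ 13.8 ≈ 5.07%.

5.07%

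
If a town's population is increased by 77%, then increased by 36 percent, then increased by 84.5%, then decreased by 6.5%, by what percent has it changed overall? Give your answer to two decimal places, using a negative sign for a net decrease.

The combined multiplier is 1.77 × 1.36 × 1.845 × 0.935 = 4.15260054.
That corresponds to an increase of 315.26%.

315.26%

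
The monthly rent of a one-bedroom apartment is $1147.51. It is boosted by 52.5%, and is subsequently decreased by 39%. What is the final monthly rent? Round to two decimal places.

$1067.47

Each change multiplies by a factor: 1.525 × 0.61 = 0.93025.
$1147.51 × 0.93025 = $1067.4711775 ≈ $1067.47.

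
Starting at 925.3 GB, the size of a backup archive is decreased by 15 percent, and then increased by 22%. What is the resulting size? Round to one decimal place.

Each change multiplies by a factor: 0.85 × 1.22 = 1.037.
925.3 × 1.037 = 959.5361 ≈ 959.5.

959.5 GB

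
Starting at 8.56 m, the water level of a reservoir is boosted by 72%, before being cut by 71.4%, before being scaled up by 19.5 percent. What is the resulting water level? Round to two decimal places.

5.03 m

Apply the 72% increase: 8.56 × 1.72 = 14.7232.
71.4% decrease: 14.7232 × 0.286 = 4.2108352.
After the 19.5% increase: 4.2108352 × 1.195 = 5.031948064 ≈ 5.03.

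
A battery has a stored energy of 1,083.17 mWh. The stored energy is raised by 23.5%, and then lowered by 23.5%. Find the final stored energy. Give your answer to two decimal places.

1,023.35 mWh

Each change multiplies by a factor: 1.235 × 0.765 = 0.944775.
1,083.17 × 0.944775 = 1023.35193675 ≈ 1,023.35.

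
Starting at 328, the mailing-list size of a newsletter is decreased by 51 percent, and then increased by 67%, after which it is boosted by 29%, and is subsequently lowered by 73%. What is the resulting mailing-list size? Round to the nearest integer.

93

After the 51% decrease: 328 × 0.49 = 160.72.
Apply the 67% increase: 160.72 × 1.67 = 268.4024.
Apply the 29% increase: 268.4024 × 1.29 = 346.239096.
After the 73% decrease: 346.239096 × 0.27 = 93.48455592 ≈ 93.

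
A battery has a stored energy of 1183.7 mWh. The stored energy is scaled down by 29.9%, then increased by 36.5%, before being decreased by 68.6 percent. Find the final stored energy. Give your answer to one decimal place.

355.6 mWh

29.9% decrease: 1183.7 × 0.701 = 829.7737.
After the 36.5% increase: 829.7737 × 1.365 = 1132.6411005.
68.6% decrease: 1132.6411005 × 0.314 = 355.649305557 ≈ 355.6.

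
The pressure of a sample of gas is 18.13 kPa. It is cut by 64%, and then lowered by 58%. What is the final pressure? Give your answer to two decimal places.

After the 64% decrease: 18.13 × 0.36 = 6.5268.
After the 58% decrease: 6.5268 × 0.42 = 2.741256 ≈ 2.74.

2.74 kPa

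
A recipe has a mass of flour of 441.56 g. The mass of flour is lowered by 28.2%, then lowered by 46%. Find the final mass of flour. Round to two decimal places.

Each change multiplies by a factor: 0.718 × 0.54 = 0.38772.
441.56 × 0.38772 = 171.2016432 ≈ 171.20.

171.20 g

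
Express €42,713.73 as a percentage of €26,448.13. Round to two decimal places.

161.50%

€42,713.73 ÷ €26,448.13 ≈ 161.50%.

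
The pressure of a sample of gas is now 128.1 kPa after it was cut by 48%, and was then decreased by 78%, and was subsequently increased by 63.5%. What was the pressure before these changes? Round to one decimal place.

The overall multiplier applied was 0.52 × 0.22 × 1.635 = 0.187044.
So the original pressure was 128.1 ÷ 0.187044 ≈ 684.9 kPa.

684.9 kPa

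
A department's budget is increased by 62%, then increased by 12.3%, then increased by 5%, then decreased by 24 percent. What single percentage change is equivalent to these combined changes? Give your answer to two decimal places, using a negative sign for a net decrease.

45.18%

A 62% increase multiplies by 1.62.
Then a 12.3% increase: 1.62 × 1.123 = 1.81926.
Then a 5% increase: 1.81926 × 1.05 = 1.910223.
Then a 24% decrease: 1.910223 × 0.76 = 1.45176948.
Overall factor 1.45176948, i.e. 45.18%.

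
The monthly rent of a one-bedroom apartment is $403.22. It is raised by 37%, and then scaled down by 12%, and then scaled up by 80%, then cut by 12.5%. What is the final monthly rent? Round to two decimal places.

$765.64

Each change multiplies by a factor: 1.37 × 0.88 × 1.8 × 0.875 = 1.89882.
$403.22 × 1.89882 = $765.6422004 ≈ $765.64.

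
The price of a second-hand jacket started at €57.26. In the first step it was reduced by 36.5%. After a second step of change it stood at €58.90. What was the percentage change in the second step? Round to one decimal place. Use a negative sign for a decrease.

After the first step: €57.26 × 0.635 = €36.3601.
Second-step multiplier: €58.90 ÷ €36.3601 ≈ 1.61991.
That is a change of 62.0%.

62.0%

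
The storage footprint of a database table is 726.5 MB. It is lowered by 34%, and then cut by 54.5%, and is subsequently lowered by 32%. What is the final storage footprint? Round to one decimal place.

Apply the 34% decrease: 726.5 × 0.66 = 479.49.
After the 54.5% decrease: 479.49 × 0.455 = 218.16795.
After the 32% decrease: 218.16795 × 0.68 = 148.354206 ≈ 148.4.

148.4 MB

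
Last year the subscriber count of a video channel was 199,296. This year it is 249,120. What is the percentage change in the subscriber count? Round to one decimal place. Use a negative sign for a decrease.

25.0%

Change: 249,120 − 199,296 = 49,824.
Relative to the original: 49,824 ÷ 199,296 = 25.0%.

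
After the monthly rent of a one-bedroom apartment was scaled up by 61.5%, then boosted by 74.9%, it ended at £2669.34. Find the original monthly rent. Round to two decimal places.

£945.02

Undoing the 74.9% increase: £2669.34 ÷ 1.749 ≈ £1526.209262.
Undoing the 61.5% increase: £1526.209262 ÷ 1.615 ≈ £945.02.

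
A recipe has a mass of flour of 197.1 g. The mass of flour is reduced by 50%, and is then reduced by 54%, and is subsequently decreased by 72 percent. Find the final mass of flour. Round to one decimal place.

Each change multiplies by a factor: 0.5 × 0.46 × 0.28 = 0.0644.
197.1 × 0.0644 = 12.69324 ≈ 12.7.

12.7 g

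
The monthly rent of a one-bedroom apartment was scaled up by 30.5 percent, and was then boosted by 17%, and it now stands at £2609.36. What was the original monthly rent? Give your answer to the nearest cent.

The overall multiplier applied was 1.305 × 1.17 = 1.52685.
So the original monthly rent was £2609.36 ÷ 1.52685 ≈ £1708.98.

£1708.98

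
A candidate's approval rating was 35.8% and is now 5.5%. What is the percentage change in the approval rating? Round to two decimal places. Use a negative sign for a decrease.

-84.64%

The change is 5.5 − 35.8 = -30.3 percentage points.
Relative to the original 35.8%, that is -30.3 ÷ 35.8 ≈ -84.64%.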